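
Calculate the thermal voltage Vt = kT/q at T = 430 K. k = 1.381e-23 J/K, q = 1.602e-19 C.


Step 1: kT = 1.381e-23 * 430 = 5.9383e-21 J
Step 2: Vt = kT/q = 5.9383e-21 / 1.602e-19
Step 3: Vt = 0.03707 V

0.03707


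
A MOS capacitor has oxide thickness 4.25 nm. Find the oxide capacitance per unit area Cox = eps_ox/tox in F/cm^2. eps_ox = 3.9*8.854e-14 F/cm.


Step 1: eps_ox = 3.9 * 8.854e-14 = 3.45306e-13 F/cm
Step 2: tox in cm = 4.25 nm * 1e-7 = 4.2500e-07 cm
Step 3: Cox = 3.45306e-13 / 4.2500e-07 = 8.12e-07 F/cm^2

8.12e-07


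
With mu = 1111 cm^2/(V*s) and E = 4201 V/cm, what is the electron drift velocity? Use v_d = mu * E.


Step 1: v_d = mu * E
Step 2: v_d = 1111 * 4201 = 4667311
Step 3: v_d = 4.67e+06 cm/s

4.67e+06


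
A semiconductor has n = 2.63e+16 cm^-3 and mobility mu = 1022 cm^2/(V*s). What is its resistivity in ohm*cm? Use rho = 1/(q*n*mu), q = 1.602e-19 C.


Step 1: sigma = q * n * mu = 1.602e-19 * 2.63e+16 * 1022 = 4.30595e+00 S/cm
Step 2: rho = 1 / sigma = 1 / 4.30595e+00 = 0.2322 ohm*cm

0.2322


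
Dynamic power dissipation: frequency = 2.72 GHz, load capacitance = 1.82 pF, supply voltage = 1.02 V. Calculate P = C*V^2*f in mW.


Step 1: V^2 = 1.02^2 = 1.0404 V^2
Step 2: P = C*V^2*f = 1.82e-12 F * 1.0404 * 2.72e9 Hz
Step 3: P = 5.15039616e-03 W
Step 4: P = 5.15 mW

5.15


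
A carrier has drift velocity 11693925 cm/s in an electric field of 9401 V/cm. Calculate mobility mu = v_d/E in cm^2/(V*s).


Step 1: mu = v_d / E
Step 2: mu = 11693925 / 9401
Step 3: mu = 1243.9 cm^2/(V*s)

1243.9


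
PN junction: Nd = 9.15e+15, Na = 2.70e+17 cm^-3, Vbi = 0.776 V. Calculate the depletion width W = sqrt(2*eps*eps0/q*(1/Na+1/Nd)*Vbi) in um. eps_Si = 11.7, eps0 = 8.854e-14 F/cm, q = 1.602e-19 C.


Step 1: 1/Na + 1/Nd = 1/2.70e+17 + 1/9.15e+15 = 1.12993e-16
Step 2: 2*eps*eps0/q = 2*11.7*8.854e-14/1.602e-19 = 1.293281e+07
Step 3: W^2 = 1.293281e+07 * 1.12993e-16 * 0.776 = 1.13398e-09
Step 4: W = sqrt(1.13398e-09) = 3.367e-05 cm = 0.3367 um

0.3367


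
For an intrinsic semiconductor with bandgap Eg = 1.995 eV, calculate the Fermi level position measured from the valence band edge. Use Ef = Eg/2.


Step 1: For an intrinsic semiconductor, the Fermi level sits at midgap.
Step 2: Ef = Eg / 2 = 1.995 / 2 = 0.9975 eV

0.9975


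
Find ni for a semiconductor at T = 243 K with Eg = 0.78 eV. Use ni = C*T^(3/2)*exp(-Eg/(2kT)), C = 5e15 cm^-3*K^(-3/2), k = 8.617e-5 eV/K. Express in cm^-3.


Step 1: Compute kT = 8.617e-5 * 243 = 0.02093931 eV
Step 2: Exponent = -Eg/(2kT) = -0.78/(2*0.02093931) = -18.62526
Step 3: T^(3/2) = 243^1.5 = 3788.00
Step 4: ni = 5e15 * 3788.00 * exp(-18.62526) = 1.54e+11 cm^-3

1.54e+11


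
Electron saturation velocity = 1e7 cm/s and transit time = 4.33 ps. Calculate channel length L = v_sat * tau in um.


Step 1: tau in seconds = 4.33 ps * 1e-12 = 4.3300e-12 s
Step 2: L = v_sat * tau = 1e7 * 4.3300e-12 = 4.3300e-05 cm
Step 3: L in um = 4.3300e-05 * 1e4 = 0.433 um

0.433


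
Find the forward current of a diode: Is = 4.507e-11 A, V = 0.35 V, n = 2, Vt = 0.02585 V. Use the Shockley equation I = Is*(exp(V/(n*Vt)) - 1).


Step 1: V/(n*Vt) = 0.35/(2*0.02585) = 6.7698
Step 2: exp(6.7698) = 8.7114e+02
Step 3: I = 4.507e-11 * (8.7114e+02 - 1) = 3.92e-08 A

3.92e-08


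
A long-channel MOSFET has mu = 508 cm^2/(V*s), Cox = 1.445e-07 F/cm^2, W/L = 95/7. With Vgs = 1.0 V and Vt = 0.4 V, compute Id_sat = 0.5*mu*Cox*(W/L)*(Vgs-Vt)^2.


Step 1: Overdrive voltage Vov = Vgs - Vt = 1.0 - 0.4 = 0.6 V
Step 2: W/L = 95/7 = 13.5714
Step 3: Id = 0.5 * 508 * 1.445e-07 * 13.5714 * 0.6^2
Step 4: Id = 1.79e-04 A

1.79e-04


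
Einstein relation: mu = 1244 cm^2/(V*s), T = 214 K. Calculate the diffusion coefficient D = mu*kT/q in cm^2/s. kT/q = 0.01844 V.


Step 1: D = mu * (kT/q)
Step 2: D = 1244 * 0.01844
Step 3: D = 22.94 cm^2/s

22.94


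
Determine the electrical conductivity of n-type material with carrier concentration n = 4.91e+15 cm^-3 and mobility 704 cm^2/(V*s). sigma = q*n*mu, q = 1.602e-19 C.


Step 1: sigma = q * n * mu
Step 2: sigma = 1.602e-19 * 4.91e+15 * 704
Step 3: sigma = 5.538e-01 S/cm

5.538e-01


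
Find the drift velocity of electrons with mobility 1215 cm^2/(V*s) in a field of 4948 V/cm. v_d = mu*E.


Step 1: v_d = mu * E
Step 2: v_d = 1215 * 4948 = 6011820
Step 3: v_d = 6.01e+06 cm/s

6.01e+06


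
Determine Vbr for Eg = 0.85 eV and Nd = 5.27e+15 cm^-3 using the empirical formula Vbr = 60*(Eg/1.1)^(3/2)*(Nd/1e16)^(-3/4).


Step 1: Eg/1.1 = 0.85/1.1 = 0.772727
Step 2: (Eg/1.1)^1.5 = 0.772727^1.5 = 0.679265
Step 3: (Nd/1e16)^(-0.75) = (0.527)^(-0.75) = 1.616747
Step 4: Vbr = 60 * 0.679265 * 1.616747 = 65.9 V

65.9


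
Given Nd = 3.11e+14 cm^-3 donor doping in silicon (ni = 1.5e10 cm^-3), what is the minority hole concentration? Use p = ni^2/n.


Step 1: Since Nd >> ni, n ≈ Nd = 3.11e+14 cm^-3
Step 2: p = ni^2 / n = (1.5e10)^2 / 3.11e+14
Step 3: p = 2.25e20 / 3.11e+14 = 7.23e+05 cm^-3

7.23e+05


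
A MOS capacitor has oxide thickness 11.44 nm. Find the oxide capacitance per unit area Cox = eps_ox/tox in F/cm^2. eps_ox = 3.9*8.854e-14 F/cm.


Step 1: eps_ox = 3.9 * 8.854e-14 = 3.45306e-13 F/cm
Step 2: tox in cm = 11.44 nm * 1e-7 = 1.1440e-06 cm
Step 3: Cox = 3.45306e-13 / 1.1440e-06 = 3.02e-07 F/cm^2

3.02e-07


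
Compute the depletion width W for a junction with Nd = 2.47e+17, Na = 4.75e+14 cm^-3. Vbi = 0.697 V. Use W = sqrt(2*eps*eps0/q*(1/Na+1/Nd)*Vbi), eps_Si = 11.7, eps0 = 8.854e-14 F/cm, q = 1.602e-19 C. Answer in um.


Step 1: 1/Na + 1/Nd = 1/4.75e+14 + 1/2.47e+17 = 2.10931e-15
Step 2: 2*eps*eps0/q = 2*11.7*8.854e-14/1.602e-19 = 1.293281e+07
Step 3: W^2 = 1.293281e+07 * 2.10931e-15 * 0.697 = 1.90137e-08
Step 4: W = sqrt(1.90137e-08) = 1.379e-04 cm = 1.379 um

1.379


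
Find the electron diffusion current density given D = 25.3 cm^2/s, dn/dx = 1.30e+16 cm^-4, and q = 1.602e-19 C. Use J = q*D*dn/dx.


Step 1: J = q * D * (dn/dx)
Step 2: J = 1.602e-19 * 25.3 * 1.30e+16
Step 3: J = 5.27e-02 A/cm^2

5.27e-02


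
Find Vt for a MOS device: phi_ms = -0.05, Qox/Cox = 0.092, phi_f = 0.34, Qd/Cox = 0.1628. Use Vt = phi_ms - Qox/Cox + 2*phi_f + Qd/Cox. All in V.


Step 1: Vt = phi_ms - Qox/Cox + 2*phi_f + Qd/Cox
Step 2: Vt = -0.05 - 0.092 + 2*0.34 + 0.1628
Step 3: Vt = -0.05 - 0.092 + 0.68 + 0.1628
Step 4: Vt = 0.7008 V

0.7008


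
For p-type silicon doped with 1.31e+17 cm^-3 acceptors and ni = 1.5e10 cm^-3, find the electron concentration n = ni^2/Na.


Step 1: Majority hole concentration p ≈ Na = 1.31e+17 cm^-3
Step 2: n = ni^2 / Na = (1.5e10)^2 / 1.31e+17
Step 3: n = 1.72e+03 cm^-3

1.72e+03


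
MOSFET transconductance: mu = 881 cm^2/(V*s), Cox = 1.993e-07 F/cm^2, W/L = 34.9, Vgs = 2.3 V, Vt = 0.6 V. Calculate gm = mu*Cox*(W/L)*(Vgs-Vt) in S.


Step 1: Vov = Vgs - Vt = 2.3 - 0.6 = 1.7 V
Step 2: gm = mu * Cox * (W/L) * Vov
Step 3: gm = 881 * 1.993e-07 * 34.9 * 1.7 = 1.04e-02 S

1.04e-02


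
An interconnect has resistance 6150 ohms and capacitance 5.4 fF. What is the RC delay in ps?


Step 1: tau = R * C
Step 2: tau = 6150 * 5.4 fF = 6150 * 5.4e-15 F
Step 3: tau = 3.321e-11 s = 33.21 ps

33.21


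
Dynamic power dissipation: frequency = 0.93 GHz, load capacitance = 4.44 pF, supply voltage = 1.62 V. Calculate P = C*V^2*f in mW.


Step 1: V^2 = 1.62^2 = 2.6244 V^2
Step 2: P = C*V^2*f = 4.44e-12 F * 2.6244 * 0.93e9 Hz
Step 3: P = 1.083667248e-02 W
Step 4: P = 10.837 mW

10.837


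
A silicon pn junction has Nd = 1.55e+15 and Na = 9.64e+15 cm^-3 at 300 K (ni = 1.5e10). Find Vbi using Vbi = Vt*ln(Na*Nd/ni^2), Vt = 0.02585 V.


Step 1: Compute Na*Nd/ni^2 = 9.64e+15 * 1.55e+15 / (1.5e10)^2 = 6.6409e+10
Step 2: ln(6.6409e+10) = 24.9191
Step 3: Vbi = 0.02585 * 24.9191 = 0.644 V

0.644


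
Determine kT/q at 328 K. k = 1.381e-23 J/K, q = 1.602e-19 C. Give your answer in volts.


Step 1: kT = 1.381e-23 * 328 = 4.52968e-21 J
Step 2: Vt = kT/q = 4.52968e-21 / 1.602e-19
Step 3: Vt = 0.02828 V

0.02828


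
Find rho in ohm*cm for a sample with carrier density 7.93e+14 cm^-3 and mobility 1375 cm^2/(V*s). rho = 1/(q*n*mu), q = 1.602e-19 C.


Step 1: sigma = q * n * mu = 1.602e-19 * 7.93e+14 * 1375 = 1.74678e-01 S/cm
Step 2: rho = 1 / sigma = 1 / 1.74678e-01 = 5.725 ohm*cm

5.725


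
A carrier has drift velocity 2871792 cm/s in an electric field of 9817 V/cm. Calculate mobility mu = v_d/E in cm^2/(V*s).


Step 1: mu = v_d / E
Step 2: mu = 2871792 / 9817
Step 3: mu = 292.53 cm^2/(V*s)

292.53


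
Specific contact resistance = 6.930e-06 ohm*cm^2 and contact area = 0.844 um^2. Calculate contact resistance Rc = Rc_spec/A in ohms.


Step 1: Convert area to cm^2: 0.844 um^2 = 8.4400e-09 cm^2
Step 2: Rc = Rc_spec / A = 6.930e-06 / 8.4400e-09
Step 3: Rc = 8.21e+02 ohms

8.21e+02


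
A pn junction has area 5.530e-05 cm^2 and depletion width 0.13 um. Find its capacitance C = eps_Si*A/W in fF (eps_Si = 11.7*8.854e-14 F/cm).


Step 1: eps_Si = 11.7 * 8.854e-14 = 1.035918e-12 F/cm
Step 2: W in cm = 0.13 * 1e-4 = 1.30e-05 cm
Step 3: C = 1.035918e-12 * 5.530e-05 / 1.30e-05 = 4.406636e-12 F
Step 4: C = 4406.64 fF

4406.64


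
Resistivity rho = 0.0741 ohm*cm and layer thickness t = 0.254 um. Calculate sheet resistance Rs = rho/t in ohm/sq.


Step 1: Convert thickness to cm: t = 0.254 um = 2.5400e-05 cm
Step 2: Rs = rho / t = 0.0741 / 2.5400e-05
Step 3: Rs = 2917.3 ohm/sq

2917.3


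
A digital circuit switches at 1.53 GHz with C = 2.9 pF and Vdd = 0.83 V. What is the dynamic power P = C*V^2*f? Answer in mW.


Step 1: V^2 = 0.83^2 = 0.6889 V^2
Step 2: P = C*V^2*f = 2.9e-12 F * 0.6889 * 1.53e9 Hz
Step 3: P = 3.0566493e-03 W
Step 4: P = 3.057 mW

3.057


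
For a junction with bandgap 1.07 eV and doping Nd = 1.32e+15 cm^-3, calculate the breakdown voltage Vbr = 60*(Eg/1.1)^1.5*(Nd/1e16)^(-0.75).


Step 1: Eg/1.1 = 1.07/1.1 = 0.972727
Step 2: (Eg/1.1)^1.5 = 0.972727^1.5 = 0.959371
Step 3: (Nd/1e16)^(-0.75) = (0.132)^(-0.75) = 4.566354
Step 4: Vbr = 60 * 0.959371 * 4.566354 = 262.8 V

262.8


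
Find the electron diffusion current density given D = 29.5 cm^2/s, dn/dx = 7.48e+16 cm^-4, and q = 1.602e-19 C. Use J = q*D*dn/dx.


Step 1: J = q * D * (dn/dx)
Step 2: J = 1.602e-19 * 29.5 * 7.48e+16
Step 3: J = 3.53e-01 A/cm^2

3.53e-01


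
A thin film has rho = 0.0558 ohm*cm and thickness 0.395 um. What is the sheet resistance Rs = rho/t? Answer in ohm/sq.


Step 1: Convert thickness to cm: t = 0.395 um = 3.9500e-05 cm
Step 2: Rs = rho / t = 0.0558 / 3.9500e-05
Step 3: Rs = 1412.7 ohm/sq

1412.7


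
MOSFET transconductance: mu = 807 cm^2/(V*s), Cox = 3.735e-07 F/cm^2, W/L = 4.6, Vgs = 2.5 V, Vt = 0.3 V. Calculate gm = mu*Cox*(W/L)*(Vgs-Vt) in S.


Step 1: Vov = Vgs - Vt = 2.5 - 0.3 = 2.2 V
Step 2: gm = mu * Cox * (W/L) * Vov
Step 3: gm = 807 * 3.735e-07 * 4.6 * 2.2 = 3.05e-03 S

3.05e-03


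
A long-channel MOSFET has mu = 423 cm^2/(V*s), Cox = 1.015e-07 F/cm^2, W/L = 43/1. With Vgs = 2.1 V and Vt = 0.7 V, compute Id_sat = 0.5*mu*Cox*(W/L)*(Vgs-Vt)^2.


Step 1: Overdrive voltage Vov = Vgs - Vt = 2.1 - 0.7 = 1.4 V
Step 2: W/L = 43/1 = 43
Step 3: Id = 0.5 * 423 * 1.015e-07 * 43 * 1.4^2
Step 4: Id = 1.81e-03 A

1.81e-03


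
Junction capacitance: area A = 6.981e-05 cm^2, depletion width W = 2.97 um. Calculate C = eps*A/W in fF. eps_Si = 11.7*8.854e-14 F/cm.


Step 1: eps_Si = 11.7 * 8.854e-14 = 1.035918e-12 F/cm
Step 2: W in cm = 2.97 * 1e-4 = 2.97e-04 cm
Step 3: C = 1.035918e-12 * 6.981e-05 / 2.97e-04 = 2.434930e-13 F
Step 4: C = 243.49 fF

243.49


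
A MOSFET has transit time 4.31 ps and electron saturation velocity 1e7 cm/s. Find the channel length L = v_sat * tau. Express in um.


Step 1: tau in seconds = 4.31 ps * 1e-12 = 4.3100e-12 s
Step 2: L = v_sat * tau = 1e7 * 4.3100e-12 = 4.3100e-05 cm
Step 3: L in um = 4.3100e-05 * 1e4 = 0.431 um

0.431


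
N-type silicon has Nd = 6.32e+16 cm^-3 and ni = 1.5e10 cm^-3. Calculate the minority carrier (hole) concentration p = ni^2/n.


Step 1: Since Nd >> ni, n ≈ Nd = 6.32e+16 cm^-3
Step 2: p = ni^2 / n = (1.5e10)^2 / 6.32e+16
Step 3: p = 2.25e20 / 6.32e+16 = 3.56e+03 cm^-3

3.56e+03


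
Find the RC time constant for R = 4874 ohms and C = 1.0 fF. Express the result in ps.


Step 1: tau = R * C
Step 2: tau = 4874 * 1.0 fF = 4874 * 1.0e-15 F
Step 3: tau = 4.874e-12 s = 4.874 ps

4.874


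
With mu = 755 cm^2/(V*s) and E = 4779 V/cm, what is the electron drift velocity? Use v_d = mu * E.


Step 1: v_d = mu * E
Step 2: v_d = 755 * 4779 = 3608145
Step 3: v_d = 3.61e+06 cm/s

3.61e+06


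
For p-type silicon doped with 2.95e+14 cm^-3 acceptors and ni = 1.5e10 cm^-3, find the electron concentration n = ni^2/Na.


Step 1: Majority hole concentration p ≈ Na = 2.95e+14 cm^-3
Step 2: n = ni^2 / Na = (1.5e10)^2 / 2.95e+14
Step 3: n = 7.63e+05 cm^-3

7.63e+05


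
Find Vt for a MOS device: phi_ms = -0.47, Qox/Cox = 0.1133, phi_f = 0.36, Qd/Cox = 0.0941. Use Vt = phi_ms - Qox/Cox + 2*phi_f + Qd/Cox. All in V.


Step 1: Vt = phi_ms - Qox/Cox + 2*phi_f + Qd/Cox
Step 2: Vt = -0.47 - 0.1133 + 2*0.36 + 0.0941
Step 3: Vt = -0.47 - 0.1133 + 0.72 + 0.0941
Step 4: Vt = 0.2308 V

0.2308


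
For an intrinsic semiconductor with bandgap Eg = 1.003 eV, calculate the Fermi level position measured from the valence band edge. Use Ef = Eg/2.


Step 1: For an intrinsic semiconductor, the Fermi level sits at midgap.
Step 2: Ef = Eg / 2 = 1.003 / 2 = 0.5015 eV

0.5015


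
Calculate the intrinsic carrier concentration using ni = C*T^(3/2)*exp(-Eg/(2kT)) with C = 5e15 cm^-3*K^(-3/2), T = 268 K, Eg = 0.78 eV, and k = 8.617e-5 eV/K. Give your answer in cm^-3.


Step 1: Compute kT = 8.617e-5 * 268 = 0.02309356 eV
Step 2: Exponent = -Eg/(2kT) = -0.78/(2*0.02309356) = -16.88783
Step 3: T^(3/2) = 268^1.5 = 4387.35
Step 4: ni = 5e15 * 4387.35 * exp(-16.88783) = 1.02e+12 cm^-3

1.02e+12


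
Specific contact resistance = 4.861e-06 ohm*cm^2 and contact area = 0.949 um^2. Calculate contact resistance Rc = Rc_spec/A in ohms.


Step 1: Convert area to cm^2: 0.949 um^2 = 9.4900e-09 cm^2
Step 2: Rc = Rc_spec / A = 4.861e-06 / 9.4900e-09
Step 3: Rc = 5.12e+02 ohms

5.12e+02


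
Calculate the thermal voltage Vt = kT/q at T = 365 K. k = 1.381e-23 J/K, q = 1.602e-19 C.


Step 1: kT = 1.381e-23 * 365 = 5.04065e-21 J
Step 2: Vt = kT/q = 5.04065e-21 / 1.602e-19
Step 3: Vt = 0.03146 V

0.03146


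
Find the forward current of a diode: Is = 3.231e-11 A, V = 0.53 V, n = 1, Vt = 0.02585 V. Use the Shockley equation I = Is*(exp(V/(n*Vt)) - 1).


Step 1: V/(n*Vt) = 0.53/(1*0.02585) = 20.5029
Step 2: exp(20.5029) = 8.0223e+08
Step 3: I = 3.231e-11 * (8.0223e+08 - 1) = 2.59e-02 A

2.59e-02


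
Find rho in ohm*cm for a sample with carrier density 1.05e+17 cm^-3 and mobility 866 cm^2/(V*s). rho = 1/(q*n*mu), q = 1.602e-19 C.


Step 1: sigma = q * n * mu = 1.602e-19 * 1.05e+17 * 866 = 1.45670e+01 S/cm
Step 2: rho = 1 / sigma = 1 / 1.45670e+01 = 0.06865 ohm*cm

0.06865


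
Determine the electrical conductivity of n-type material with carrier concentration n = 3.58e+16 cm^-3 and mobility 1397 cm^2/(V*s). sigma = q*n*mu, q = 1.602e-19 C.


Step 1: sigma = q * n * mu
Step 2: sigma = 1.602e-19 * 3.58e+16 * 1397
Step 3: sigma = 8.012e+00 S/cm

8.012e+00


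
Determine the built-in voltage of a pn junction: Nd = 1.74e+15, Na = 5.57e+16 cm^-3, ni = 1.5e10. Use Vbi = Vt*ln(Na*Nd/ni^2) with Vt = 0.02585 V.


Step 1: Compute Na*Nd/ni^2 = 5.57e+16 * 1.74e+15 / (1.5e10)^2 = 4.3075e+11
Step 2: ln(4.3075e+11) = 26.7888
Step 3: Vbi = 0.02585 * 26.7888 = 0.692 V

0.692


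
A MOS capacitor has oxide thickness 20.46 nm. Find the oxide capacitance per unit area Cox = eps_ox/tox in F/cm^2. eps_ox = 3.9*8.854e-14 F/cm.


Step 1: eps_ox = 3.9 * 8.854e-14 = 3.45306e-13 F/cm
Step 2: tox in cm = 20.46 nm * 1e-7 = 2.0460e-06 cm
Step 3: Cox = 3.45306e-13 / 2.0460e-06 = 1.69e-07 F/cm^2

1.69e-07


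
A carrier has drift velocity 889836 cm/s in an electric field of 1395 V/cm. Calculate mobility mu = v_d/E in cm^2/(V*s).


Step 1: mu = v_d / E
Step 2: mu = 889836 / 1395
Step 3: mu = 637.88 cm^2/(V*s)

637.88


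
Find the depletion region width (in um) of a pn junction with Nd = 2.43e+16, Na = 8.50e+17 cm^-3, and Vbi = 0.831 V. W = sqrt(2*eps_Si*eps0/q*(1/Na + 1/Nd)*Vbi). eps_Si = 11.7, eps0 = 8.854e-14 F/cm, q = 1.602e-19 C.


Step 1: 1/Na + 1/Nd = 1/8.50e+17 + 1/2.43e+16 = 4.23287e-17
Step 2: 2*eps*eps0/q = 2*11.7*8.854e-14/1.602e-19 = 1.293281e+07
Step 3: W^2 = 1.293281e+07 * 4.23287e-17 * 0.831 = 4.54914e-10
Step 4: W = sqrt(4.54914e-10) = 2.133e-05 cm = 0.2133 um

0.2133


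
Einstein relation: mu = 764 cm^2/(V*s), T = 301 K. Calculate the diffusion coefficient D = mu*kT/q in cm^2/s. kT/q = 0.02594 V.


Step 1: D = mu * (kT/q)
Step 2: D = 764 * 0.02594
Step 3: D = 19.82 cm^2/s

19.82


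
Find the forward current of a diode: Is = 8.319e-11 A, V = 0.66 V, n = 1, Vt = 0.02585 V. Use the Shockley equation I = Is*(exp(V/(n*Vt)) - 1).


Step 1: V/(n*Vt) = 0.66/(1*0.02585) = 25.5319
Step 2: exp(25.5319) = 1.2256e+11
Step 3: I = 8.319e-11 * (1.2256e+11 - 1) = 1.02e+01 A

1.02e+01


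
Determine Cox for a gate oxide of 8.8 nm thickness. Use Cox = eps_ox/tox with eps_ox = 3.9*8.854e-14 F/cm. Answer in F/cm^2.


Step 1: eps_ox = 3.9 * 8.854e-14 = 3.45306e-13 F/cm
Step 2: tox in cm = 8.8 nm * 1e-7 = 8.8000e-07 cm
Step 3: Cox = 3.45306e-13 / 8.8000e-07 = 3.92e-07 F/cm^2

3.92e-07


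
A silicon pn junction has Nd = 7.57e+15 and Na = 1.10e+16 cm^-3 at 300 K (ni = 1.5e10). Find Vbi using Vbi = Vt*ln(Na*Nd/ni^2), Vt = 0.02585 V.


Step 1: Compute Na*Nd/ni^2 = 1.10e+16 * 7.57e+15 / (1.5e10)^2 = 3.7009e+11
Step 2: ln(3.7009e+11) = 26.6370
Step 3: Vbi = 0.02585 * 26.6370 = 0.689 V

0.689


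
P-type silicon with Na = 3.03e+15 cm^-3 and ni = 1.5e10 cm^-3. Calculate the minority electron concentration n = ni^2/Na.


Step 1: Majority hole concentration p ≈ Na = 3.03e+15 cm^-3
Step 2: n = ni^2 / Na = (1.5e10)^2 / 3.03e+15
Step 3: n = 7.43e+04 cm^-3

7.43e+04


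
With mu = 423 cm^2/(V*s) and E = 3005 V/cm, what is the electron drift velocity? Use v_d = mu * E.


Step 1: v_d = mu * E
Step 2: v_d = 423 * 3005 = 1271115
Step 3: v_d = 1.27e+06 cm/s

1.27e+06


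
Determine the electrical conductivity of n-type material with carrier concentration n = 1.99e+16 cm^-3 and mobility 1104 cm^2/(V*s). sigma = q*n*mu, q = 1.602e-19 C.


Step 1: sigma = q * n * mu
Step 2: sigma = 1.602e-19 * 1.99e+16 * 1104
Step 3: sigma = 3.520e+00 S/cm

3.520e+00


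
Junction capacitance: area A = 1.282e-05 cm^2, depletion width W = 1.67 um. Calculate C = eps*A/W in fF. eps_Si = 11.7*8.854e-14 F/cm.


Step 1: eps_Si = 11.7 * 8.854e-14 = 1.035918e-12 F/cm
Step 2: W in cm = 1.67 * 1e-4 = 1.67e-04 cm
Step 3: C = 1.035918e-12 * 1.282e-05 / 1.67e-04 = 7.952377e-14 F
Step 4: C = 79.52 fF

79.52


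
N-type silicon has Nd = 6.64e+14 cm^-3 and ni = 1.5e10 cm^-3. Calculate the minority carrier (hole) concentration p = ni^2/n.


Step 1: Since Nd >> ni, n ≈ Nd = 6.64e+14 cm^-3
Step 2: p = ni^2 / n = (1.5e10)^2 / 6.64e+14
Step 3: p = 2.25e20 / 6.64e+14 = 3.39e+05 cm^-3

3.39e+05


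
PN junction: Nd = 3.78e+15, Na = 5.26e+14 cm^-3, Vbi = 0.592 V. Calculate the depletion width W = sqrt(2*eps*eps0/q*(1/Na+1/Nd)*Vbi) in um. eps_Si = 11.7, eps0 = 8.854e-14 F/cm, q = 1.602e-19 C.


Step 1: 1/Na + 1/Nd = 1/5.26e+14 + 1/3.78e+15 = 2.16569e-15
Step 2: 2*eps*eps0/q = 2*11.7*8.854e-14/1.602e-19 = 1.293281e+07
Step 3: W^2 = 1.293281e+07 * 2.16569e-15 * 0.592 = 1.65810e-08
Step 4: W = sqrt(1.65810e-08) = 1.288e-04 cm = 1.288 um

1.288


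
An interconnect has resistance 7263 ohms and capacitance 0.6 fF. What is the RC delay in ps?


Step 1: tau = R * C
Step 2: tau = 7263 * 0.6 fF = 7263 * 6.0e-16 F
Step 3: tau = 4.3578e-12 s = 4.3578 ps

4.3578


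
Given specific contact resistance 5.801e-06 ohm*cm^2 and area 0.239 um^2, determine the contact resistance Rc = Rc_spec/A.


Step 1: Convert area to cm^2: 0.239 um^2 = 2.3900e-09 cm^2
Step 2: Rc = Rc_spec / A = 5.801e-06 / 2.3900e-09
Step 3: Rc = 2.43e+03 ohms

2.43e+03


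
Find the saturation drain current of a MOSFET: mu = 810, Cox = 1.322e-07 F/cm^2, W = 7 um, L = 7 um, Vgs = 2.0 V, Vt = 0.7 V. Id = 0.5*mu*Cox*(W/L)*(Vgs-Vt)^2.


Step 1: Overdrive voltage Vov = Vgs - Vt = 2.0 - 0.7 = 1.3 V
Step 2: W/L = 7/7 = 1
Step 3: Id = 0.5 * 810 * 1.322e-07 * 1 * 1.3^2
Step 4: Id = 9.05e-05 A

9.05e-05


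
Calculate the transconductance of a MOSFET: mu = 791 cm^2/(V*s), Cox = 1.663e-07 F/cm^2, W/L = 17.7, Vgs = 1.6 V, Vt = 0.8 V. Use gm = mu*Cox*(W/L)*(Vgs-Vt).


Step 1: Vov = Vgs - Vt = 1.6 - 0.8 = 0.8 V
Step 2: gm = mu * Cox * (W/L) * Vov
Step 3: gm = 791 * 1.663e-07 * 17.7 * 0.8 = 1.86e-03 S

1.86e-03


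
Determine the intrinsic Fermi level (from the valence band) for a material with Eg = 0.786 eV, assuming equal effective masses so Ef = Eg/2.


Step 1: For an intrinsic semiconductor, the Fermi level sits at midgap.
Step 2: Ef = Eg / 2 = 0.786 / 2 = 0.393 eV

0.393


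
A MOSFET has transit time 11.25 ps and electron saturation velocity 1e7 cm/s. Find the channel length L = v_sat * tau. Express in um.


Step 1: tau in seconds = 11.25 ps * 1e-12 = 1.1250e-11 s
Step 2: L = v_sat * tau = 1e7 * 1.1250e-11 = 1.1250e-04 cm
Step 3: L in um = 1.1250e-04 * 1e4 = 1.125 um

1.125


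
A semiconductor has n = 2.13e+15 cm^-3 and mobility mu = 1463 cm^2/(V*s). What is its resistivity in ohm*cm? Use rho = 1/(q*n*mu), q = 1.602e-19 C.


Step 1: sigma = q * n * mu = 1.602e-19 * 2.13e+15 * 1463 = 4.99214e-01 S/cm
Step 2: rho = 1 / sigma = 1 / 4.99214e-01 = 2.003 ohm*cm

2.003


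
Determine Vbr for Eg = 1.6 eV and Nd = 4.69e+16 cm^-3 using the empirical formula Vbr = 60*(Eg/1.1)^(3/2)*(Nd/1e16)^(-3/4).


Step 1: Eg/1.1 = 1.6/1.1 = 1.454545
Step 2: (Eg/1.1)^1.5 = 1.454545^1.5 = 1.754247
Step 3: (Nd/1e16)^(-0.75) = (4.69)^(-0.75) = 0.313776
Step 4: Vbr = 60 * 1.754247 * 0.313776 = 33.0 V

33.0


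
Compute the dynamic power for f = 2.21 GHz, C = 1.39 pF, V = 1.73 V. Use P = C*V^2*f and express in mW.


Step 1: V^2 = 1.73^2 = 2.9929 V^2
Step 2: P = C*V^2*f = 1.39e-12 F * 2.9929 * 2.21e9 Hz
Step 3: P = 9.19388951e-03 W
Step 4: P = 9.194 mW

9.194


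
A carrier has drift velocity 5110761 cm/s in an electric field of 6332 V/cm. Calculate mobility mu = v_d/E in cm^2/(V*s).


Step 1: mu = v_d / E
Step 2: mu = 5110761 / 6332
Step 3: mu = 807.13 cm^2/(V*s)

807.13


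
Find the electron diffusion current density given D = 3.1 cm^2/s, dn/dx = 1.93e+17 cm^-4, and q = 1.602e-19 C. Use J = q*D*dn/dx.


Step 1: J = q * D * (dn/dx)
Step 2: J = 1.602e-19 * 3.1 * 1.93e+17
Step 3: J = 9.58e-02 A/cm^2

9.58e-02


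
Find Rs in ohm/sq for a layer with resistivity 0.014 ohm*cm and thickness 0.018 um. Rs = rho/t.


Step 1: Convert thickness to cm: t = 0.018 um = 1.8000e-06 cm
Step 2: Rs = rho / t = 0.014 / 1.8000e-06
Step 3: Rs = 7777.8 ohm/sq

7777.8


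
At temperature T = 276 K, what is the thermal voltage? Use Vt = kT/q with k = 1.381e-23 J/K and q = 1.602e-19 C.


Step 1: kT = 1.381e-23 * 276 = 3.81156e-21 J
Step 2: Vt = kT/q = 3.81156e-21 / 1.602e-19
Step 3: Vt = 0.02379 V

0.02379


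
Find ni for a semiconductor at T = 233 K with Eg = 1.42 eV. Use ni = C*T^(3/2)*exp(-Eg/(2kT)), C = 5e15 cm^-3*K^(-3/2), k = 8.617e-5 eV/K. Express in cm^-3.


Step 1: Compute kT = 8.617e-5 * 233 = 0.02007761 eV
Step 2: Exponent = -Eg/(2kT) = -1.42/(2*0.02007761) = -35.36277
Step 3: T^(3/2) = 233^1.5 = 3556.59
Step 4: ni = 5e15 * 3556.59 * exp(-35.36277) = 7.80e+03 cm^-3

7.80e+03


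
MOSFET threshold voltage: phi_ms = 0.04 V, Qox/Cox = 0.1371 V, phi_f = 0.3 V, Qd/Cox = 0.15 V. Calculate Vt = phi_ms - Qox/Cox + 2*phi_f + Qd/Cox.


Step 1: Vt = phi_ms - Qox/Cox + 2*phi_f + Qd/Cox
Step 2: Vt = 0.04 - 0.1371 + 2*0.3 + 0.15
Step 3: Vt = 0.04 - 0.1371 + 0.6 + 0.15
Step 4: Vt = 0.6529 V

0.6529


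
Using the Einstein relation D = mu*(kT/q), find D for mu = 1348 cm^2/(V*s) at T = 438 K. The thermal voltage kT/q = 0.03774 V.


Step 1: D = mu * (kT/q)
Step 2: D = 1348 * 0.03774
Step 3: D = 50.87 cm^2/s

50.87


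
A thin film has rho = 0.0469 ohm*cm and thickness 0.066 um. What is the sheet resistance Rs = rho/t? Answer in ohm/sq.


Step 1: Convert thickness to cm: t = 0.066 um = 6.6000e-06 cm
Step 2: Rs = rho / t = 0.0469 / 6.6000e-06
Step 3: Rs = 7106.1 ohm/sq

7106.1


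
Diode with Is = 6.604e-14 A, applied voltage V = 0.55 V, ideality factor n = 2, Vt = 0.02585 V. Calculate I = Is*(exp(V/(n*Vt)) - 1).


Step 1: V/(n*Vt) = 0.55/(2*0.02585) = 10.6383
Step 2: exp(10.6383) = 4.1702e+04
Step 3: I = 6.604e-14 * (4.1702e+04 - 1) = 2.75e-09 A

2.75e-09


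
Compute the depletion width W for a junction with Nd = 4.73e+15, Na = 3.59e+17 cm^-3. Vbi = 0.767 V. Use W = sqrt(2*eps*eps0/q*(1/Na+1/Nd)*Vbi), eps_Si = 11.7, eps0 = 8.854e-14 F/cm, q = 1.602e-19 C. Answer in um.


Step 1: 1/Na + 1/Nd = 1/3.59e+17 + 1/4.73e+15 = 2.14202e-16
Step 2: 2*eps*eps0/q = 2*11.7*8.854e-14/1.602e-19 = 1.293281e+07
Step 3: W^2 = 1.293281e+07 * 2.14202e-16 * 0.767 = 2.12477e-09
Step 4: W = sqrt(2.12477e-09) = 4.610e-05 cm = 0.461 um

0.461


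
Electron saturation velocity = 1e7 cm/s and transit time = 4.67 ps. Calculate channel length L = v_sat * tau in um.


Step 1: tau in seconds = 4.67 ps * 1e-12 = 4.6700e-12 s
Step 2: L = v_sat * tau = 1e7 * 4.6700e-12 = 4.6700e-05 cm
Step 3: L in um = 4.6700e-05 * 1e4 = 0.467 um

0.467


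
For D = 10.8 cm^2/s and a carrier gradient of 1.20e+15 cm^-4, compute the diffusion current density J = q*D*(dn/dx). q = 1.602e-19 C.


Step 1: J = q * D * (dn/dx)
Step 2: J = 1.602e-19 * 10.8 * 1.20e+15
Step 3: J = 2.08e-03 A/cm^2

2.08e-03


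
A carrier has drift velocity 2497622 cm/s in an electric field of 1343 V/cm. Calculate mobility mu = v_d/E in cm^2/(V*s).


Step 1: mu = v_d / E
Step 2: mu = 2497622 / 1343
Step 3: mu = 1859.73 cm^2/(V*s)

1859.73


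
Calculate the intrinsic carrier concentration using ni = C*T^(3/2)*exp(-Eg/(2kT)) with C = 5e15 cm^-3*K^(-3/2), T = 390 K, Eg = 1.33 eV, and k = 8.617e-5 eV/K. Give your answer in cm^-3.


Step 1: Compute kT = 8.617e-5 * 390 = 0.0336063 eV
Step 2: Exponent = -Eg/(2kT) = -1.33/(2*0.0336063) = -19.78796
Step 3: T^(3/2) = 390^1.5 = 7701.88
Step 4: ni = 5e15 * 7701.88 * exp(-19.78796) = 9.81e+10 cm^-3

9.81e+10


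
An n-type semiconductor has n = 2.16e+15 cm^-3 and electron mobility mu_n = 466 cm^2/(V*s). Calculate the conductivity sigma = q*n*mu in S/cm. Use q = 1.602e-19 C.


Step 1: sigma = q * n * mu
Step 2: sigma = 1.602e-19 * 2.16e+15 * 466
Step 3: sigma = 1.613e-01 S/cm

1.613e-01


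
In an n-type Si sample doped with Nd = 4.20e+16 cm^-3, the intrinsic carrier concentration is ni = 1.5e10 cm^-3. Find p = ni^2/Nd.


Step 1: Since Nd >> ni, n ≈ Nd = 4.20e+16 cm^-3
Step 2: p = ni^2 / n = (1.5e10)^2 / 4.20e+16
Step 3: p = 2.25e20 / 4.20e+16 = 5.36e+03 cm^-3

5.36e+03


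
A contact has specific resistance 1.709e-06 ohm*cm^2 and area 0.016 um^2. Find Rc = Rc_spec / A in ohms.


Step 1: Convert area to cm^2: 0.016 um^2 = 1.6000e-10 cm^2
Step 2: Rc = Rc_spec / A = 1.709e-06 / 1.6000e-10
Step 3: Rc = 1.07e+04 ohms

1.07e+04


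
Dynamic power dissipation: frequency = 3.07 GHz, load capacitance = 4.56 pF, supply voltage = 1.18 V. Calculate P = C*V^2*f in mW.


Step 1: V^2 = 1.18^2 = 1.3924 V^2
Step 2: P = C*V^2*f = 4.56e-12 F * 1.3924 * 3.07e9 Hz
Step 3: P = 1.949248608e-02 W
Step 4: P = 19.492 mW

19.492


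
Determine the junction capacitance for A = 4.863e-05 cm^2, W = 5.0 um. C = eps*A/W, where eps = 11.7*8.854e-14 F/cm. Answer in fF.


Step 1: eps_Si = 11.7 * 8.854e-14 = 1.035918e-12 F/cm
Step 2: W in cm = 5.0 * 1e-4 = 5.00e-04 cm
Step 3: C = 1.035918e-12 * 4.863e-05 / 5.00e-04 = 1.007534e-13 F
Step 4: C = 100.75 fF

100.75


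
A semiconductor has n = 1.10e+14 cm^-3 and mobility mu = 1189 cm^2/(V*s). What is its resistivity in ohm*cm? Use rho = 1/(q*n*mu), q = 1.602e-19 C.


Step 1: sigma = q * n * mu = 1.602e-19 * 1.10e+14 * 1189 = 2.09526e-02 S/cm
Step 2: rho = 1 / sigma = 1 / 2.09526e-02 = 47.73 ohm*cm

47.73


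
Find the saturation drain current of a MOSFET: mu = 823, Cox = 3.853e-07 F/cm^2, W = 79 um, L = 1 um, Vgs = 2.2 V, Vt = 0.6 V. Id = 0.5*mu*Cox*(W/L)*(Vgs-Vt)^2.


Step 1: Overdrive voltage Vov = Vgs - Vt = 2.2 - 0.6 = 1.6 V
Step 2: W/L = 79/1 = 79
Step 3: Id = 0.5 * 823 * 3.853e-07 * 79 * 1.6^2
Step 4: Id = 3.21e-02 A

3.21e-02


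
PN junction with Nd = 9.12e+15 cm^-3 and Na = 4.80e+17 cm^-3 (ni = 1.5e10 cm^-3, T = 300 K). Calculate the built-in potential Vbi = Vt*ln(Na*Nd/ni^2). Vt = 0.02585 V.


Step 1: Compute Na*Nd/ni^2 = 4.80e+17 * 9.12e+15 / (1.5e10)^2 = 1.9456e+13
Step 2: ln(1.9456e+13) = 30.5992
Step 3: Vbi = 0.02585 * 30.5992 = 0.791 V

0.791


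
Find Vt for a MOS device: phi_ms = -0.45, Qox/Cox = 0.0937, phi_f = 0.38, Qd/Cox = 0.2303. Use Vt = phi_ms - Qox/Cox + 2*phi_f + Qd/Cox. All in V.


Step 1: Vt = phi_ms - Qox/Cox + 2*phi_f + Qd/Cox
Step 2: Vt = -0.45 - 0.0937 + 2*0.38 + 0.2303
Step 3: Vt = -0.45 - 0.0937 + 0.76 + 0.2303
Step 4: Vt = 0.4466 V

0.4466


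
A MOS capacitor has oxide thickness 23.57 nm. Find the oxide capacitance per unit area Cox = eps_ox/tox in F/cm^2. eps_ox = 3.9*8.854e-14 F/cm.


Step 1: eps_ox = 3.9 * 8.854e-14 = 3.45306e-13 F/cm
Step 2: tox in cm = 23.57 nm * 1e-7 = 2.3570e-06 cm
Step 3: Cox = 3.45306e-13 / 2.3570e-06 = 1.47e-07 F/cm^2

1.47e-07


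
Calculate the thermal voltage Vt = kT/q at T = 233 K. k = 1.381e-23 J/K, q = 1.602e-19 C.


Step 1: kT = 1.381e-23 * 233 = 3.21773e-21 J
Step 2: Vt = kT/q = 3.21773e-21 / 1.602e-19
Step 3: Vt = 0.02009 V

0.02009


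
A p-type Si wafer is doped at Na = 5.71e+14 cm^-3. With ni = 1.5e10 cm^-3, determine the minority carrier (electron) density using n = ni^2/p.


Step 1: Majority hole concentration p ≈ Na = 5.71e+14 cm^-3
Step 2: n = ni^2 / Na = (1.5e10)^2 / 5.71e+14
Step 3: n = 3.94e+05 cm^-3

3.94e+05


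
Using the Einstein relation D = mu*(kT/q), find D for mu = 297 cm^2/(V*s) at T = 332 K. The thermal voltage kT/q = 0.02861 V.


Step 1: D = mu * (kT/q)
Step 2: D = 297 * 0.02861
Step 3: D = 8.5 cm^2/s

8.5


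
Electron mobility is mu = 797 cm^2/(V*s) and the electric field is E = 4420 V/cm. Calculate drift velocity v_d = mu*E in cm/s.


Step 1: v_d = mu * E
Step 2: v_d = 797 * 4420 = 3522740
Step 3: v_d = 3.52e+06 cm/s

3.52e+06


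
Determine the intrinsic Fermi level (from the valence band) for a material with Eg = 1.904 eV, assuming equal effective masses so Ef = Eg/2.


Step 1: For an intrinsic semiconductor, the Fermi level sits at midgap.
Step 2: Ef = Eg / 2 = 1.904 / 2 = 0.952 eV

0.952


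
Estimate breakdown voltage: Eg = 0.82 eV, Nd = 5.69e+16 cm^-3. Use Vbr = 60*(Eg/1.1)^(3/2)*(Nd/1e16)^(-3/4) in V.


Step 1: Eg/1.1 = 0.82/1.1 = 0.745455
Step 2: (Eg/1.1)^1.5 = 0.745455^1.5 = 0.643624
Step 3: (Nd/1e16)^(-0.75) = (5.69)^(-0.75) = 0.271435
Step 4: Vbr = 60 * 0.643624 * 0.271435 = 10.5 V

10.5


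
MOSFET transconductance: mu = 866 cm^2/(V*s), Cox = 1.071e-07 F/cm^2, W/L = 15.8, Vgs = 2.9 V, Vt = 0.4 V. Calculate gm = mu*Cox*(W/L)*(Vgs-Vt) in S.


Step 1: Vov = Vgs - Vt = 2.9 - 0.4 = 2.5 V
Step 2: gm = mu * Cox * (W/L) * Vov
Step 3: gm = 866 * 1.071e-07 * 15.8 * 2.5 = 3.66e-03 S

3.66e-03


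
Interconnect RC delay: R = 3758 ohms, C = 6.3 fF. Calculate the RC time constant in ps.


Step 1: tau = R * C
Step 2: tau = 3758 * 6.3 fF = 3758 * 6.3e-15 F
Step 3: tau = 2.36754e-11 s = 23.6754 ps

23.6754


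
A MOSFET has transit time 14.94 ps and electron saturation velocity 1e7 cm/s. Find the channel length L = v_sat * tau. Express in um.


Step 1: tau in seconds = 14.94 ps * 1e-12 = 1.4940e-11 s
Step 2: L = v_sat * tau = 1e7 * 1.4940e-11 = 1.4940e-04 cm
Step 3: L in um = 1.4940e-04 * 1e4 = 1.494 um

1.494


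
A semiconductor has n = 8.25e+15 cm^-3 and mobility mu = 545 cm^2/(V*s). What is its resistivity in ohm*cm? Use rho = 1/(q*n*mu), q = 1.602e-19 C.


Step 1: sigma = q * n * mu = 1.602e-19 * 8.25e+15 * 545 = 7.20299e-01 S/cm
Step 2: rho = 1 / sigma = 1 / 7.20299e-01 = 1.388 ohm*cm

1.388


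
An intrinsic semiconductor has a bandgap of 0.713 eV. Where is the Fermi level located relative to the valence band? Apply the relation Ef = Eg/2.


Step 1: For an intrinsic semiconductor, the Fermi level sits at midgap.
Step 2: Ef = Eg / 2 = 0.713 / 2 = 0.3565 eV

0.3565


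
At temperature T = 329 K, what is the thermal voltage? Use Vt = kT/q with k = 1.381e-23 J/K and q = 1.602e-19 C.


Step 1: kT = 1.381e-23 * 329 = 4.54349e-21 J
Step 2: Vt = kT/q = 4.54349e-21 / 1.602e-19
Step 3: Vt = 0.02836 V

0.02836


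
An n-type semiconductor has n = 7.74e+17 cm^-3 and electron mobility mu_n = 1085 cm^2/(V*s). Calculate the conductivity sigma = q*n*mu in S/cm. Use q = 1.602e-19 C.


Step 1: sigma = q * n * mu
Step 2: sigma = 1.602e-19 * 7.74e+17 * 1085
Step 3: sigma = 1.345e+02 S/cm

1.345e+02


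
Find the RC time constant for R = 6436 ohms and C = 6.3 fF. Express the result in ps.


Step 1: tau = R * C
Step 2: tau = 6436 * 6.3 fF = 6436 * 6.3e-15 F
Step 3: tau = 4.05468e-11 s = 40.5468 ps

40.5468


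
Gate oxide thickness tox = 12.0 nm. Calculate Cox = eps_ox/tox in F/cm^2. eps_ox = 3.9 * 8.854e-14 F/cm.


Step 1: eps_ox = 3.9 * 8.854e-14 = 3.45306e-13 F/cm
Step 2: tox in cm = 12.0 nm * 1e-7 = 1.2000e-06 cm
Step 3: Cox = 3.45306e-13 / 1.2000e-06 = 2.88e-07 F/cm^2

2.88e-07


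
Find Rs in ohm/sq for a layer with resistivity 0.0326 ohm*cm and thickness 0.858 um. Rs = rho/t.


Step 1: Convert thickness to cm: t = 0.858 um = 8.5800e-05 cm
Step 2: Rs = rho / t = 0.0326 / 8.5800e-05
Step 3: Rs = 380.0 ohm/sq

380.0


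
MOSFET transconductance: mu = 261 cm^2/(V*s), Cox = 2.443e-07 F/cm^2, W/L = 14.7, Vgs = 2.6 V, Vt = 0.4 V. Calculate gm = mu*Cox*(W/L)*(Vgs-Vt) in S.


Step 1: Vov = Vgs - Vt = 2.6 - 0.4 = 2.2 V
Step 2: gm = mu * Cox * (W/L) * Vov
Step 3: gm = 261 * 2.443e-07 * 14.7 * 2.2 = 2.06e-03 S

2.06e-03


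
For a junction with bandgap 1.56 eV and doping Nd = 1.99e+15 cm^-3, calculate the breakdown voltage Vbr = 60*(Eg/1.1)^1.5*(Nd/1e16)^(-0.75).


Step 1: Eg/1.1 = 1.56/1.1 = 1.418182
Step 2: (Eg/1.1)^1.5 = 1.418182^1.5 = 1.688877
Step 3: (Nd/1e16)^(-0.75) = (0.199)^(-0.75) = 3.356296
Step 4: Vbr = 60 * 1.688877 * 3.356296 = 340.1 V

340.1


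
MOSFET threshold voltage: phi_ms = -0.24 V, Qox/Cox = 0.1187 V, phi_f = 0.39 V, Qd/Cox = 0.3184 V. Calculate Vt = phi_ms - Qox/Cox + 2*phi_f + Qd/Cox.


Step 1: Vt = phi_ms - Qox/Cox + 2*phi_f + Qd/Cox
Step 2: Vt = -0.24 - 0.1187 + 2*0.39 + 0.3184
Step 3: Vt = -0.24 - 0.1187 + 0.78 + 0.3184
Step 4: Vt = 0.7397 V

0.7397


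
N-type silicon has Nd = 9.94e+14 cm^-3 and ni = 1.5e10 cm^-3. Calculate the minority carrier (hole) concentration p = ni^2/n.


Step 1: Since Nd >> ni, n ≈ Nd = 9.94e+14 cm^-3
Step 2: p = ni^2 / n = (1.5e10)^2 / 9.94e+14
Step 3: p = 2.25e20 / 9.94e+14 = 2.26e+05 cm^-3

2.26e+05


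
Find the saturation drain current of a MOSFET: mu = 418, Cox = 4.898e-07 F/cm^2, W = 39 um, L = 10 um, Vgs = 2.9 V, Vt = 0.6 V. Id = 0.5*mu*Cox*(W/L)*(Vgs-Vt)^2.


Step 1: Overdrive voltage Vov = Vgs - Vt = 2.9 - 0.6 = 2.3 V
Step 2: W/L = 39/10 = 3.9
Step 3: Id = 0.5 * 418 * 4.898e-07 * 3.9 * 2.3^2
Step 4: Id = 2.11e-03 A

2.11e-03


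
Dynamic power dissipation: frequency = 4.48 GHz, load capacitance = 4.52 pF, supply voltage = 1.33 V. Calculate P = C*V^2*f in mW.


Step 1: V^2 = 1.33^2 = 1.7689 V^2
Step 2: P = C*V^2*f = 4.52e-12 F * 1.7689 * 4.48e9 Hz
Step 3: P = 3.581951744e-02 W
Step 4: P = 35.82 mW

35.82


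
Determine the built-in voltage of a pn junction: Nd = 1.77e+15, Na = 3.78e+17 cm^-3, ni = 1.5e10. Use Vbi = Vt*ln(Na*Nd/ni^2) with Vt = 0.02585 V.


Step 1: Compute Na*Nd/ni^2 = 3.78e+17 * 1.77e+15 / (1.5e10)^2 = 2.9736e+12
Step 2: ln(2.9736e+12) = 28.7208
Step 3: Vbi = 0.02585 * 28.7208 = 0.742 V

0.742


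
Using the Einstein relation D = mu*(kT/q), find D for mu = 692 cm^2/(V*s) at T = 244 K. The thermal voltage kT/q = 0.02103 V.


Step 1: D = mu * (kT/q)
Step 2: D = 692 * 0.02103
Step 3: D = 14.55 cm^2/s

14.55


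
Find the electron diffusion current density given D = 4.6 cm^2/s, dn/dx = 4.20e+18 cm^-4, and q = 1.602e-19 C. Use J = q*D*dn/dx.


Step 1: J = q * D * (dn/dx)
Step 2: J = 1.602e-19 * 4.6 * 4.20e+18
Step 3: J = 3.10e+00 A/cm^2

3.10e+00


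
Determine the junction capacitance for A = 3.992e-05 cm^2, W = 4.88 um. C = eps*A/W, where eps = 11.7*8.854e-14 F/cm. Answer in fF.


Step 1: eps_Si = 11.7 * 8.854e-14 = 1.035918e-12 F/cm
Step 2: W in cm = 4.88 * 1e-4 = 4.88e-04 cm
Step 3: C = 1.035918e-12 * 3.992e-05 / 4.88e-04 = 8.474149e-14 F
Step 4: C = 84.74 fF

84.74


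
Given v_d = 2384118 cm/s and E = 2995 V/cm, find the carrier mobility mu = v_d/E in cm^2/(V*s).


Step 1: mu = v_d / E
Step 2: mu = 2384118 / 2995
Step 3: mu = 796.03 cm^2/(V*s)

796.03


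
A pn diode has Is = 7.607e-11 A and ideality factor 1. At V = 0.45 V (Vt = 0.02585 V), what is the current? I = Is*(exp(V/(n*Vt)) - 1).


Step 1: V/(n*Vt) = 0.45/(1*0.02585) = 17.4081
Step 2: exp(17.4081) = 3.6328e+07
Step 3: I = 7.607e-11 * (3.6328e+07 - 1) = 2.76e-03 A

2.76e-03


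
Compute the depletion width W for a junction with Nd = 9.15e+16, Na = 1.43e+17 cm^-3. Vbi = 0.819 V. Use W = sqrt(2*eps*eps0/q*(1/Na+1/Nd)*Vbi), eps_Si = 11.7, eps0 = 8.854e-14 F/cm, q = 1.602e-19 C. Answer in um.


Step 1: 1/Na + 1/Nd = 1/1.43e+17 + 1/9.15e+16 = 1.79220e-17
Step 2: 2*eps*eps0/q = 2*11.7*8.854e-14/1.602e-19 = 1.293281e+07
Step 3: W^2 = 1.293281e+07 * 1.79220e-17 * 0.819 = 1.89829e-10
Step 4: W = sqrt(1.89829e-10) = 1.378e-05 cm = 0.1378 um

0.1378


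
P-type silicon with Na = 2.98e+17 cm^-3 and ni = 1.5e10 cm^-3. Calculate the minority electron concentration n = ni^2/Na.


Step 1: Majority hole concentration p ≈ Na = 2.98e+17 cm^-3
Step 2: n = ni^2 / Na = (1.5e10)^2 / 2.98e+17
Step 3: n = 7.55e+02 cm^-3

7.55e+02


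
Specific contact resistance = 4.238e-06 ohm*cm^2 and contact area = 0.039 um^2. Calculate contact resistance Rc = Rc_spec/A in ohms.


Step 1: Convert area to cm^2: 0.039 um^2 = 3.9000e-10 cm^2
Step 2: Rc = Rc_spec / A = 4.238e-06 / 3.9000e-10
Step 3: Rc = 1.09e+04 ohms

1.09e+04


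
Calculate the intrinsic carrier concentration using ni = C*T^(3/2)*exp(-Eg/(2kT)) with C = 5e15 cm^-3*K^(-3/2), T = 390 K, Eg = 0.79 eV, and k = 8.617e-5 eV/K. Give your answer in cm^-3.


Step 1: Compute kT = 8.617e-5 * 390 = 0.0336063 eV
Step 2: Exponent = -Eg/(2kT) = -0.79/(2*0.0336063) = -11.75375
Step 3: T^(3/2) = 390^1.5 = 7701.88
Step 4: ni = 5e15 * 7701.88 * exp(-11.75375) = 3.03e+14 cm^-3

3.03e+14


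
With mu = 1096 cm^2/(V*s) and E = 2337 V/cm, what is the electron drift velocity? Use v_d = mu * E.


Step 1: v_d = mu * E
Step 2: v_d = 1096 * 2337 = 2561352
Step 3: v_d = 2.56e+06 cm/s

2.56e+06


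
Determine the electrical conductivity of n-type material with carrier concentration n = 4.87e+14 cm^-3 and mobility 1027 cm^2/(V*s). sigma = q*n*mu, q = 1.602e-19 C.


Step 1: sigma = q * n * mu
Step 2: sigma = 1.602e-19 * 4.87e+14 * 1027
Step 3: sigma = 8.012e-02 S/cm

8.012e-02


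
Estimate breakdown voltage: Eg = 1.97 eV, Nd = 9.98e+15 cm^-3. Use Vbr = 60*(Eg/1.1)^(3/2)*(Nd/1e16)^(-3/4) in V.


Step 1: Eg/1.1 = 1.97/1.1 = 1.790909
Step 2: (Eg/1.1)^1.5 = 1.790909^1.5 = 2.396681
Step 3: (Nd/1e16)^(-0.75) = (0.998)^(-0.75) = 1.001503
Step 4: Vbr = 60 * 2.396681 * 1.001503 = 144.0 V

144.0


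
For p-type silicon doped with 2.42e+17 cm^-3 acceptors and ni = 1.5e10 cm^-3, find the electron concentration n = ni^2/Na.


Step 1: Majority hole concentration p ≈ Na = 2.42e+17 cm^-3
Step 2: n = ni^2 / Na = (1.5e10)^2 / 2.42e+17
Step 3: n = 9.30e+02 cm^-3

9.30e+02


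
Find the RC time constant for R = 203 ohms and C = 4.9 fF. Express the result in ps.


Step 1: tau = R * C
Step 2: tau = 203 * 4.9 fF = 203 * 4.9e-15 F
Step 3: tau = 9.947e-13 s = 0.9947 ps

0.9947
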